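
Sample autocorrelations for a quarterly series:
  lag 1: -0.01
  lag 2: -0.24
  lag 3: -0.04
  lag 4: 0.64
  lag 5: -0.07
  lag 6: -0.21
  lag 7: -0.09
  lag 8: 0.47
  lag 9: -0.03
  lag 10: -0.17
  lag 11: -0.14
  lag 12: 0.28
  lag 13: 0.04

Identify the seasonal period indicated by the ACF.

The largest autocorrelation is r_4 = 0.64, with weaker echoes at lags 8 (0.47) and 12 (0.28); the remaining lags stay at or below 0.04.
The dominant spike at lag 4 indicates a seasonal period of 4.

4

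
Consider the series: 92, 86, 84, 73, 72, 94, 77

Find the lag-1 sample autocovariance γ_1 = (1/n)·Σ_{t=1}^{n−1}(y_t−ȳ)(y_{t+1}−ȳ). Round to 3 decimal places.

-8.536

Mean ȳ = (92 + 86 + 84 + 73 + 72 + 94 + 77)/7 = 82.5714
Σ_{t=1}^{6}(y_t−ȳ)(y_{t+1}−ȳ) = -59.7551
γ_1 = -59.7551 / 7 = -8.536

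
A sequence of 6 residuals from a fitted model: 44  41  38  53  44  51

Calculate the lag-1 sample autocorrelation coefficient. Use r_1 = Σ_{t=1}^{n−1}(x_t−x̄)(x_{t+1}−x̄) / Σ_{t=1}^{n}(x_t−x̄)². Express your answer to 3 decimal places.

Mean x̄ = (44 + 41 + 38 + 53 + 44 + 51)/6 = 45.1667
Deviations from mean: -1.1667, -4.1667, -7.1667, 7.8333, -1.1667, 5.8333
Numerator Σ_{t=1}^{5}(x_t−x̄)(x_{t+1}−x̄) = -37.3611
Denominator Σ(x_t−x̄)² = 166.8333
r_1 = -37.3611 / 166.8333 = -0.224

-0.224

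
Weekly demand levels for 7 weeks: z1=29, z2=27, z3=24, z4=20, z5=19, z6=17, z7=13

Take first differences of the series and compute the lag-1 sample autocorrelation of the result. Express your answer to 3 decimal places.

First differences Δz: -2, -3, -4, -1, -2, -4
Mean of differences = -2.6667
Numerator Σ(Δz_t−Δz̄)(Δz_{t+1}−Δz̄) = -1.7778
Denominator Σ(Δz_t−Δz̄)² = 7.3333
r_1(Δz) = -1.7778 / 7.3333 = -0.242

-0.242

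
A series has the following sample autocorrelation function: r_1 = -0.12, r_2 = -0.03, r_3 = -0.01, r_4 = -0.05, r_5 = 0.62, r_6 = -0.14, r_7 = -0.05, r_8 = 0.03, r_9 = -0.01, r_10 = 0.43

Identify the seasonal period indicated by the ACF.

5

The largest autocorrelation is r_5 = 0.62, with a weaker echo at lag 10 (0.43); the remaining lags stay at or below 0.03.
The dominant spike at lag 5 indicates a seasonal period of 5.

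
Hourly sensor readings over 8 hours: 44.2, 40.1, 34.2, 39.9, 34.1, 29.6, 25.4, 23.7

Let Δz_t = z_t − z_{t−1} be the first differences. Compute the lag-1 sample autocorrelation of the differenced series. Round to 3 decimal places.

-0.426

First differences Δz: -4.1, -5.9, 5.7, -5.8, -4.5, -4.2, -1.7
Mean of differences = -2.9286
Numerator Σ(Δz_t−Δz̄)(Δz_{t+1}−Δz̄) = -41.9865
Denominator Σ(Δz_t−Δz̄)² = 98.4943
r_1(Δz) = -41.9865 / 98.4943 = -0.426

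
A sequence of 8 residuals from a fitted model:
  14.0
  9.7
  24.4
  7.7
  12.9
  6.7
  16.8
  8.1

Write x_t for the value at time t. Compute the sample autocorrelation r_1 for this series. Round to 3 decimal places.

-0.580

Mean x̄ = (14.0 + 9.7 + 24.4 + 7.7 + 12.9 + 6.7 + 16.8 + 8.1)/8 = 12.5375
Deviations from mean: 1.4625, -2.8375, 11.8625, -4.8375, 0.3625, -5.8375, 4.2625, -4.4375
Numerator Σ_{t=1}^{7}(x_t−x̄)(x_{t+1}−x̄) = -142.8614
Denominator Σ(x_t−x̄)² = 246.3788
r_1 = -142.8614 / 246.3788 = -0.580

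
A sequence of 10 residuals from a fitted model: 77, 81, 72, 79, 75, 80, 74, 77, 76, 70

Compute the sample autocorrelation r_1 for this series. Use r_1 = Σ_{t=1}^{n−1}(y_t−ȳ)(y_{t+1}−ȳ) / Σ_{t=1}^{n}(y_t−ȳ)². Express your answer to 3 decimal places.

-0.410

Mean ȳ = (77 + 81 + 72 + 79 + 75 + 80 + 74 + 77 + 76 + 70)/10 = 76.1000
Numerator Σ_{t=1}^{9}(y_t−ȳ)(y_{t+1}−ȳ) = -44.6100
Denominator Σ(y_t−ȳ)² = 108.9000
r_1 = -44.6100 / 108.9000 = -0.410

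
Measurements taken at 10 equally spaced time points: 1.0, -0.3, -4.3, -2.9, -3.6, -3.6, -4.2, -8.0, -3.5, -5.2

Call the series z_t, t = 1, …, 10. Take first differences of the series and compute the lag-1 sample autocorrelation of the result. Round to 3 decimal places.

First differences Δz: -1.3, -4.0, 1.4, -0.7, 0.0, -0.6, -3.8, 4.5, -1.7
Mean of differences = -0.6889
Numerator Σ(Δz_t−Δz̄)(Δz_{t+1}−Δz̄) = -26.5290
Denominator Σ(Δz_t−Δz̄)² = 53.8089
r_1(Δz) = -26.5290 / 53.8089 = -0.493

-0.493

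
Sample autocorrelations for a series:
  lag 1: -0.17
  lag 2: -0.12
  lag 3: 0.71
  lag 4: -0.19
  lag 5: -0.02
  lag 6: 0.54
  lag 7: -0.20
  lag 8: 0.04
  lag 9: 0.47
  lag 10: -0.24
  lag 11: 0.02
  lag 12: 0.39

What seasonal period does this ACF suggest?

3

The largest autocorrelation is r_3 = 0.71, with weaker echoes at lags 6 (0.54), 9 (0.47) and 12 (0.39); the remaining lags stay at or below 0.04.
The dominant spike at lag 3 indicates a seasonal period of 3.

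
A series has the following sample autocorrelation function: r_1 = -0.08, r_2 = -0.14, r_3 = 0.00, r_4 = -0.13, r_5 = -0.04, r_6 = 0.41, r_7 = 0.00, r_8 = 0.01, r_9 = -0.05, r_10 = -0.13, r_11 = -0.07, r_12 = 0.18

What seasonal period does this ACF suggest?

The largest autocorrelation is r_6 = 0.41, with a weaker echo at lag 12 (0.18); the remaining lags stay at or below 0.01.
The dominant spike at lag 6 indicates a seasonal period of 6.

6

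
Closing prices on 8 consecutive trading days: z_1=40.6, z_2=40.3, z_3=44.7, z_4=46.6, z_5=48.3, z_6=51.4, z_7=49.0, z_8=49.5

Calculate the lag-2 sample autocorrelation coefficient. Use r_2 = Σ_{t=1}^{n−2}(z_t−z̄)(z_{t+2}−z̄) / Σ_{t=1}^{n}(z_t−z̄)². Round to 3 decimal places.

Mean z̄ = (40.6 + 40.3 + 44.7 + 46.6 + 48.3 + 51.4 + 49.0 + 49.5)/8 = 46.3000
Deviations from mean: -5.7000, -6.0000, -1.6000, 0.3000, 2.0000, 5.1000, 2.7000, 3.2000
Σ(z_t−z̄)(z_{t+2}−z̄) = (9.1200) + (-1.8000) + (-3.2000) + (1.5300) + (5.4000) + (16.3200) = 27.3700
Denominator Σ(z_t−z̄)² = 118.6800
r_2 = 27.3700 / 118.6800 = 0.231

0.231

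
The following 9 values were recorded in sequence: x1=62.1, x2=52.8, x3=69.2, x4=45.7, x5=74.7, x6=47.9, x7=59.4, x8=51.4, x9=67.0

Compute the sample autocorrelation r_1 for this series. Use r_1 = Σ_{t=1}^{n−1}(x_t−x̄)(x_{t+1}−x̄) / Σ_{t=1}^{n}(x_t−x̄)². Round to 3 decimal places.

-0.817

Mean x̄ = (62.1 + 52.8 + 69.2 + 45.7 + 74.7 + 47.9 + 59.4 + 51.4 + 67.0)/9 = 58.9111
Numerator Σ_{t=1}^{8}(x_t−x̄)(x_{t+1}−x̄) = -670.5457
Denominator Σ(x_t−x̄)² = 820.5289
r_1 = -670.5457 / 820.5289 = -0.817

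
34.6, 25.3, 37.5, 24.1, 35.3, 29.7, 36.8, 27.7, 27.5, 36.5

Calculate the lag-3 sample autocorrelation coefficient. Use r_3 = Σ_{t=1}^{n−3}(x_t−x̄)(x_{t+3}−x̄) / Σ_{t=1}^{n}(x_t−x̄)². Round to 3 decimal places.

-0.322

Mean x̄ = (34.6 + 25.3 + 37.5 + 24.1 + 35.3 + 29.7 + 36.8 + 27.7 + 27.5 + 36.5)/10 = 31.5000
Σ(x_t−x̄)(x_{t+3}−x̄) = (-22.9400) + (-23.5600) + (-10.8000) + (-39.2200) + (-14.4400) + (7.2000) + (26.5000) = -77.2600
Denominator Σ(x_t−x̄)² = 240.0200
r_3 = -77.2600 / 240.0200 = -0.322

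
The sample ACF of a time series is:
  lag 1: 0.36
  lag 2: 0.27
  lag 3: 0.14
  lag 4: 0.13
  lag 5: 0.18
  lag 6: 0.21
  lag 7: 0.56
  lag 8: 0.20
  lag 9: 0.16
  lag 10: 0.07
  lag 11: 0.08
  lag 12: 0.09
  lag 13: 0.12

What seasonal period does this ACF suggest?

The largest autocorrelation is r_7 = 0.56; the remaining lags stay at or below 0.36. The elevated value at lag 1 (0.36), dropping to 0.27 at lag 2, reflects decaying short-term dependence rather than seasonality.
The dominant spike at lag 7 indicates a seasonal period of 7.

7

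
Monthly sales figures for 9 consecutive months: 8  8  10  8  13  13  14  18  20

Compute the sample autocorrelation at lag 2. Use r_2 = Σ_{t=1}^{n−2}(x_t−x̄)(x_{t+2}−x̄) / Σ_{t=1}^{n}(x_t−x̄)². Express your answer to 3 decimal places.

Mean x̄ = (8 + 8 + 10 + 8 + 13 + 13 + 14 + 18 + 20)/9 = 12.4444
Σ(x_t−x̄)(x_{t+2}−x̄) = (10.8642) + (19.7531) + (-1.3580) + (-2.4691) + (0.8642) + (3.0864) + (11.7531) = 42.4938
Denominator Σ(x_t−x̄)² = 156.2222
r_2 = 42.4938 / 156.2222 = 0.272

0.272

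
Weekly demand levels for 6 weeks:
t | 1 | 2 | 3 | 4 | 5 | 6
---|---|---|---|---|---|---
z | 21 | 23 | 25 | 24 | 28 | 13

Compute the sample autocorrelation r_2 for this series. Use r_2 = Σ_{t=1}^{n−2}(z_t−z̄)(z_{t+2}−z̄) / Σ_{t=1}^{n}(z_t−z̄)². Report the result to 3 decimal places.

Mean z̄ = (21 + 23 + 25 + 24 + 28 + 13)/6 = 22.3333
Deviations from mean: -1.3333, 0.6667, 2.6667, 1.6667, 5.6667, -9.3333
Σ(z_t−z̄)(z_{t+2}−z̄) = (-3.5556) + (1.1111) + (15.1111) + (-15.5556) = -2.8889
Denominator Σ(z_t−z̄)² = 131.3333
r_2 = -2.8889 / 131.3333 = -0.022

-0.022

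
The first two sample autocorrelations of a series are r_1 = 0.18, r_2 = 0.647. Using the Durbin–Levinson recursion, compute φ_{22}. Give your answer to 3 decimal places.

0.635

φ_{22} = (r_2 − r_1²) / (1 − r_1²)
r_1² = (0.18)² = 0.0324
Numerator = 0.647 − 0.0324 = 0.6146; denominator = 1 − 0.0324 = 0.9676
φ_{22} = 0.6146 / 0.9676 = 0.635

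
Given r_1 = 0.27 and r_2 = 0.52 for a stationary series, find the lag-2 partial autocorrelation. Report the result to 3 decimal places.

φ_{22} = (r_2 − r_1²) / (1 − r_1²)
r_1² = (0.27)² = 0.0729
Numerator = 0.52 − 0.0729 = 0.4471; denominator = 1 − 0.0729 = 0.9271
φ_{22} = 0.4471 / 0.9271 = 0.482

0.482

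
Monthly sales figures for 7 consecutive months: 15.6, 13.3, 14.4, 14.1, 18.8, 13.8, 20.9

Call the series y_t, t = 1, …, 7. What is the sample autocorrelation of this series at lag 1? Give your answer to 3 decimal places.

Mean ȳ = (15.6 + 13.3 + 14.4 + 14.1 + 18.8 + 13.8 + 20.9)/7 = 15.8429
Deviations from mean: -0.2429, -2.5429, -1.4429, -1.7429, 2.9571, -2.0429, 5.0571
Numerator Σ_{t=1}^{6}(y_t−ȳ)(y_{t+1}−ȳ) = -14.7247
Denominator Σ(y_t−ȳ)² = 50.1371
r_1 = -14.7247 / 50.1371 = -0.294

-0.294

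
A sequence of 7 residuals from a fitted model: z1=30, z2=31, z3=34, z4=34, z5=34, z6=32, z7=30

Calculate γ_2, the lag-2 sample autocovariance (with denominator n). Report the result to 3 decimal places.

Mean z̄ = (30 + 31 + 34 + 34 + 34 + 32 + 30)/7 = 32.1429
Σ_{t=1}^{5}(z_t−z̄)(z_{t+2}−z̄) = -6.8980
γ_2 = -6.8980 / 7 = -0.985

-0.985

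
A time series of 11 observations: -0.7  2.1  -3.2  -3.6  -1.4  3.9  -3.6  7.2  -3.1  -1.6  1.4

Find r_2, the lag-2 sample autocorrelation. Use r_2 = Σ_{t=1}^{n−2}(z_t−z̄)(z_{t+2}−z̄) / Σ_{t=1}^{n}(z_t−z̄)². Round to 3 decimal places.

Mean z̄ = (-0.7 + 2.1 − 3.2 − 3.6 − 1.4 + 3.9 − 3.6 + 7.2 − 3.1 − 1.6 + 1.4)/11 = -0.2364
Numerator Σ_{t=1}^{9}(z_t−z̄)(z_{t+2}−z̄) = 12.5301
Denominator Σ(z_t−z̄)² = 123.5855
r_2 = 12.5301 / 123.5855 = 0.101

0.101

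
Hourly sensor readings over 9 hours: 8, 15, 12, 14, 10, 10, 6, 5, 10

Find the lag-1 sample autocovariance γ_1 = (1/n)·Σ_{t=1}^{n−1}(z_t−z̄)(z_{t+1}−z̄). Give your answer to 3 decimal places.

3.111

Mean z̄ = (8 + 15 + 12 + 14 + 10 + 10 + 6 + 5 + 10)/9 = 10.0000
Σ_{t=1}^{8}(z_t−z̄)(z_{t+1}−z̄) = 28.0000
γ_1 = 28.0000 / 9 = 3.111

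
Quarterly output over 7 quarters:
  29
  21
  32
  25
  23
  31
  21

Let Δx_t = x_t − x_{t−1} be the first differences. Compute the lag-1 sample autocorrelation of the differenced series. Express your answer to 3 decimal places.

First differences Δx: -8, 11, -7, -2, 8, -10
Mean of differences = -1.3333
Numerator Σ(Δx_t−Δx̄)(Δx_{t+1}−Δx̄) = -235.4444
Denominator Σ(Δx_t−Δx̄)² = 391.3333
r_1(Δx) = -235.4444 / 391.3333 = -0.602

-0.602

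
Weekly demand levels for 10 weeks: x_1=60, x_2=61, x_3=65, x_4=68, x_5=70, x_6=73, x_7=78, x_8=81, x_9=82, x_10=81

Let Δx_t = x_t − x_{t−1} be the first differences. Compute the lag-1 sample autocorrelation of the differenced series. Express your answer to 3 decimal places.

First differences Δx: 1, 4, 3, 2, 3, 5, 3, 1, -1
Mean of differences = 2.3333
Numerator Σ(Δx_t−Δx̄)(Δx_{t+1}−Δx̄) = 5.5556
Denominator Σ(Δx_t−Δx̄)² = 26.0000
r_1(Δx) = 5.5556 / 26.0000 = 0.214

0.214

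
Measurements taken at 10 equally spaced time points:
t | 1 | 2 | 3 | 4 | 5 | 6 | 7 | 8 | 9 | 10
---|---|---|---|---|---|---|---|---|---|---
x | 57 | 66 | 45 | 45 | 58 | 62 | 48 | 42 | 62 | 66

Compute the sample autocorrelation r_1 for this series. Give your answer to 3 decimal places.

0.042

Mean x̄ = (57 + 66 + 45 + 45 + 58 + 62 + 48 + 42 + 62 + 66)/10 = 55.1000
Numerator Σ_{t=1}^{9}(x_t−x̄)(x_{t+1}−x̄) = 32.1900
Denominator Σ(x_t−x̄)² = 770.9000
r_1 = 32.1900 / 770.9000 = 0.042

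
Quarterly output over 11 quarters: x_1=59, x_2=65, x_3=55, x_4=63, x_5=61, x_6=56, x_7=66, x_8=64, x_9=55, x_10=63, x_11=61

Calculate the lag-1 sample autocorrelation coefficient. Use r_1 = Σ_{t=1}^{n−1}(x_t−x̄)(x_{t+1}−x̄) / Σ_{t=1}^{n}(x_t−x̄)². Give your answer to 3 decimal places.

-0.533

Mean x̄ = (59 + 65 + 55 + 63 + 61 + 56 + 66 + 64 + 55 + 63 + 61)/11 = 60.7273
Numerator Σ_{t=1}^{10}(x_t−x̄)(x_{t+1}−x̄) = -84.3471
Denominator Σ(x_t−x̄)² = 158.1818
r_1 = -84.3471 / 158.1818 = -0.533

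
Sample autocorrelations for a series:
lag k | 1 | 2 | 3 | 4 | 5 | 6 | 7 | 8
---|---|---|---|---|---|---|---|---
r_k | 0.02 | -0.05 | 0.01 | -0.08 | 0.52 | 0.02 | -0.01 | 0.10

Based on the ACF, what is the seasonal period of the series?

5

The largest autocorrelation is r_5 = 0.52; the remaining lags stay at or below 0.10.
The dominant spike at lag 5 indicates a seasonal period of 5.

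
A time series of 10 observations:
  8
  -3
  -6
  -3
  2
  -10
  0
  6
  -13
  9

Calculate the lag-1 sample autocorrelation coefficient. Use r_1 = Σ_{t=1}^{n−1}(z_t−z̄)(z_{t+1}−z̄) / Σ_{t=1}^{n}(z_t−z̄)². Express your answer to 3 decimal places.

Mean z̄ = (8 − 3 − 6 − 3 + 2 − 10 + 0 + 6 − 13 + 9)/10 = -1.0000
Numerator Σ_{t=1}^{9}(z_t−z̄)(z_{t+1}−z̄) = -237.0000
Denominator Σ(z_t−z̄)² = 498.0000
r_1 = -237.0000 / 498.0000 = -0.476

-0.476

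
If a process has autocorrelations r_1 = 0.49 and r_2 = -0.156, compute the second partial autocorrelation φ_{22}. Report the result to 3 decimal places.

φ_{22} = (r_2 − r_1²) / (1 − r_1²)
r_1² = (0.49)² = 0.2401
Numerator = -0.156 − 0.2401 = -0.3961; denominator = 1 − 0.2401 = 0.7599
φ_{22} = -0.3961 / 0.7599 = -0.521

-0.521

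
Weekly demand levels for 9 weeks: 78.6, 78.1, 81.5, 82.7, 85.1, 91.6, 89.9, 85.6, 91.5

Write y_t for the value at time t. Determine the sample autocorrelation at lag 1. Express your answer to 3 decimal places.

Mean ȳ = (78.6 + 78.1 + 81.5 + 82.7 + 85.1 + 91.6 + 89.9 + 85.6 + 91.5)/9 = 84.9556
Numerator Σ_{t=1}^{8}(y_t−ȳ)(y_{t+1}−ȳ) = 115.9458
Denominator Σ(y_t−ȳ)² = 216.2822
r_1 = 115.9458 / 216.2822 = 0.536

0.536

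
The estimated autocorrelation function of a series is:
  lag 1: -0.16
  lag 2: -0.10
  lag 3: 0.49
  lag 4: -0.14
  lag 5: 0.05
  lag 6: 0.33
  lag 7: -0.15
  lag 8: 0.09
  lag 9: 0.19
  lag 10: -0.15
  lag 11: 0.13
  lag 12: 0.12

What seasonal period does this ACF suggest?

The largest autocorrelation is r_3 = 0.49, with weaker echoes at lags 6 (0.33) and 9 (0.19); the remaining lags stay at or below 0.13.
The dominant spike at lag 3 indicates a seasonal period of 3.

3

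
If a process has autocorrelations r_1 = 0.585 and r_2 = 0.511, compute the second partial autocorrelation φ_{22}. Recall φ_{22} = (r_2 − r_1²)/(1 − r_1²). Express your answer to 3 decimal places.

0.257

φ_{22} = (r_2 − r_1²) / (1 − r_1²)
r_1² = (0.585)² = 0.342225
Numerator = 0.511 − 0.3422 = 0.1688; denominator = 1 − 0.3422 = 0.6578
φ_{22} = 0.1688 / 0.6578 = 0.257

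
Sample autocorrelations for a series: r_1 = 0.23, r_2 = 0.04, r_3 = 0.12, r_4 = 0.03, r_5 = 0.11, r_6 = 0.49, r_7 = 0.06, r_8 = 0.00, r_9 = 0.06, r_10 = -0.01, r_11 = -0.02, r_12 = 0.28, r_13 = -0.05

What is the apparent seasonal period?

The largest autocorrelation is r_6 = 0.49, with a weaker echo at lag 12 (0.28); the remaining lags stay at or below 0.23. The elevated value at lag 1 (0.23), dropping to 0.04 at lag 2, reflects decaying short-term dependence rather than seasonality.
The dominant spike at lag 6 indicates a seasonal period of 6.

6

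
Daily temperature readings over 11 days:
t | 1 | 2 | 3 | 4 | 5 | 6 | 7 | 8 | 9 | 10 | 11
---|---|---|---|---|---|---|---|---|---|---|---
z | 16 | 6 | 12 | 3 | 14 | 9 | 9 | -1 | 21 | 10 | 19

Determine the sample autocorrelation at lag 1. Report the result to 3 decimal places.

Mean z̄ = (16 + 6 + 12 + 3 + 14 + 9 + 9 − 1 + 21 + 10 + 19)/11 = 10.7273
Numerator Σ_{t=1}^{10}(z_t−z̄)(z_{t+1}−z̄) = -182.4380
Denominator Σ(z_t−z̄)² = 440.1818
r_1 = -182.4380 / 440.1818 = -0.414

-0.414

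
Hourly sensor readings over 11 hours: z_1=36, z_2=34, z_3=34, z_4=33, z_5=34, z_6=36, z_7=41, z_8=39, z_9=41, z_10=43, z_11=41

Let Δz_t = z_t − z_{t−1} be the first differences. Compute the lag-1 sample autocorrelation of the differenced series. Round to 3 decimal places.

First differences Δz: -2, 0, -1, 1, 2, 5, -2, 2, 2, -2
Mean of differences = 0.5000
Numerator Σ(Δz_t−Δz̄)(Δz_{t+1}−Δz̄) = -7.7500
Denominator Σ(Δz_t−Δz̄)² = 48.5000
r_1(Δz) = -7.7500 / 48.5000 = -0.160

-0.160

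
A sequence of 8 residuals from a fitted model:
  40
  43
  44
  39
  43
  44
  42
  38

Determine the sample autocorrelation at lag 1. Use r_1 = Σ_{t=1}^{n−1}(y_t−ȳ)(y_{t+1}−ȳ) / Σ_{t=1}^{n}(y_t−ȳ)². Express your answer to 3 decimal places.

Mean ȳ = (40 + 43 + 44 + 39 + 43 + 44 + 42 + 38)/8 = 41.6250
Deviations from mean: -1.6250, 1.3750, 2.3750, -2.6250, 1.3750, 2.3750, 0.3750, -3.6250
Numerator Σ_{t=1}^{7}(y_t−ȳ)(y_{t+1}−ȳ) = -6.0156
Denominator Σ(y_t−ȳ)² = 37.8750
r_1 = -6.0156 / 37.8750 = -0.159

-0.159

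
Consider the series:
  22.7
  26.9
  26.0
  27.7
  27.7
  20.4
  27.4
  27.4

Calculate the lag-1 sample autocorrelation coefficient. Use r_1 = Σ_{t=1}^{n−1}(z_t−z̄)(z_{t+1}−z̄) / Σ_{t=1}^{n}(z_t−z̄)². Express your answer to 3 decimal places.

Mean z̄ = (22.7 + 26.9 + 26.0 + 27.7 + 27.7 + 20.4 + 27.4 + 27.4)/8 = 25.7750
Numerator Σ_{t=1}^{7}(z_t−z̄)(z_{t+1}−z̄) = -15.5081
Denominator Σ(z_t−z̄)² = 52.3550
r_1 = -15.5081 / 52.3550 = -0.296

-0.296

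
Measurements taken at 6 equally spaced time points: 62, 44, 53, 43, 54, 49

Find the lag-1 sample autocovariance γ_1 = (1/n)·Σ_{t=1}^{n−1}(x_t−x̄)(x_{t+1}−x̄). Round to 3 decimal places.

Mean x̄ = (62 + 44 + 53 + 43 + 54 + 49)/6 = 50.8333
Deviations: 11.1667, -6.8333, 2.1667, -7.8333, 3.1667, -1.8333
Σ_{t=1}^{5}(x_t−x̄)(x_{t+1}−x̄) = -138.6944
γ_1 = -138.6944 / 6 = -23.116

-23.116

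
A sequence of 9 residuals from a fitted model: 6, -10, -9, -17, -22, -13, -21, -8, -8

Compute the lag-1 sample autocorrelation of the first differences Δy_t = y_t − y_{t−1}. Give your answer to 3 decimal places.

First differences Δy: -16, 1, -8, -5, 9, -8, 13, 0
Mean of differences = -1.7500
Numerator Σ(Δy_t−Δȳ)(Δy_{t+1}−Δȳ) = -204.5625
Denominator Σ(Δy_t−Δȳ)² = 635.5000
r_1(Δy) = -204.5625 / 635.5000 = -0.322

-0.322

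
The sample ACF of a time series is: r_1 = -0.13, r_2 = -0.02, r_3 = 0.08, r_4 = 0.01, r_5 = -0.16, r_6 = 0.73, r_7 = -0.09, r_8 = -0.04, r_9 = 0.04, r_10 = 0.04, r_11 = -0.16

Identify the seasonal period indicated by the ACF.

The largest autocorrelation is r_6 = 0.73; the remaining lags stay at or below 0.08.
The dominant spike at lag 6 indicates a seasonal period of 6.

6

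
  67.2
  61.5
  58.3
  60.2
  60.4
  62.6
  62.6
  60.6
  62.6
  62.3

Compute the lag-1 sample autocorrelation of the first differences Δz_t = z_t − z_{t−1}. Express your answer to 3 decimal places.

0.153

First differences Δz: -5.7, -3.2, 1.9, 0.2, 2.2, 0.0, -2.0, 2.0, -0.3
Mean of differences = -0.5444
Numerator Σ(Δz_t−Δz̄)(Δz_{t+1}−Δz̄) = 8.6825
Denominator Σ(Δz_t−Δz̄)² = 56.6422
r_1(Δz) = 8.6825 / 56.6422 = 0.153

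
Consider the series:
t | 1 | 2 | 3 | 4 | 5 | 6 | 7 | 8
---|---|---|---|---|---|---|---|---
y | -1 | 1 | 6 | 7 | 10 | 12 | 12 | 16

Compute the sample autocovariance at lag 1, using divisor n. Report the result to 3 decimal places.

16.623

Mean ȳ = (-1 + 1 + 6 + 7 + 10 + 12 + 12 + 16)/8 = 7.8750
Deviations: -8.8750, -6.8750, -1.8750, -0.8750, 2.1250, 4.1250, 4.1250, 8.1250
Σ_{t=1}^{7}(y_t−ȳ)(y_{t+1}−ȳ) = 132.9844
γ_1 = 132.9844 / 8 = 16.623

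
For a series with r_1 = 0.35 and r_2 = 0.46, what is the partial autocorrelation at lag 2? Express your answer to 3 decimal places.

0.385

φ_{22} = (r_2 − r_1²) / (1 − r_1²)
r_1² = (0.35)² = 0.1225
Numerator = 0.46 − 0.1225 = 0.3375; denominator = 1 − 0.1225 = 0.8775
φ_{22} = 0.3375 / 0.8775 = 0.385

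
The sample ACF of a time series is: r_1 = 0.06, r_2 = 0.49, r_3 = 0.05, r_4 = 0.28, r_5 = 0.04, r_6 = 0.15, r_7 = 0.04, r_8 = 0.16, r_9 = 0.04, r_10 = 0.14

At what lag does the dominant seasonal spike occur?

The largest autocorrelation is r_2 = 0.49, with weaker echoes at lags 4 (0.28), 6 (0.15) and 8 (0.16); the remaining lags stay at or below 0.14.
The dominant spike at lag 2 indicates a seasonal period of 2.

2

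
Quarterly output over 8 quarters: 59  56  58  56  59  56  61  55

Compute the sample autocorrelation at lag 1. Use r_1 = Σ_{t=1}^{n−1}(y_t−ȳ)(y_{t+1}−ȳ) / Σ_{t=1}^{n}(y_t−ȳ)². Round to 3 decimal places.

-0.742

Mean ȳ = (59 + 56 + 58 + 56 + 59 + 56 + 61 + 55)/8 = 57.5000
Σ(y_t−ȳ)(y_{t+1}−ȳ) = (-2.2500) + (-0.7500) + (-0.7500) + (-2.2500) + (-2.2500) + (-5.2500) + (-8.7500) = -22.2500
Denominator Σ(y_t−ȳ)² = 30.0000
r_1 = -22.2500 / 30.0000 = -0.742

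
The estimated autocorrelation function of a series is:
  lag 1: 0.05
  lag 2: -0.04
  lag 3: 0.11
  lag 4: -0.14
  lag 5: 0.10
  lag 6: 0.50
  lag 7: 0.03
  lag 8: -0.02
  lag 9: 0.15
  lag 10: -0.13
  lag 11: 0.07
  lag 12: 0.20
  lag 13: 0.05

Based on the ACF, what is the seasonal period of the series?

The largest autocorrelation is r_6 = 0.50, with a weaker echo at lag 12 (0.20); the remaining lags stay at or below 0.15.
The dominant spike at lag 6 indicates a seasonal period of 6.

6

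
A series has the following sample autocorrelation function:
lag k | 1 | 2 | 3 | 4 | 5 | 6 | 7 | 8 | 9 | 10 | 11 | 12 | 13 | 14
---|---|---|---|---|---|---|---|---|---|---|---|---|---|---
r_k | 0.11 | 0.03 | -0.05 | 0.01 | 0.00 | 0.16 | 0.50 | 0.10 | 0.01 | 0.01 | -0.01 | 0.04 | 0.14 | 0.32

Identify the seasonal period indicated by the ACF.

7

The largest autocorrelation is r_7 = 0.50, with a weaker echo at lag 14 (0.32); the remaining lags stay at or below 0.16.
The dominant spike at lag 7 indicates a seasonal period of 7.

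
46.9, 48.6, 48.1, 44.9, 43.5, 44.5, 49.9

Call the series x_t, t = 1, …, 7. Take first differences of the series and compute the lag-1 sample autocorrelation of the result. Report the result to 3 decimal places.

First differences Δx: 1.7, -0.5, -3.2, -1.4, 1.0, 5.4
Mean of differences = 0.5000
Numerator Σ(Δx_t−Δx̄)(Δx_{t+1}−Δx̄) = 11.0300
Denominator Σ(Δx_t−Δx̄)² = 44.0000
r_1(Δx) = 11.0300 / 44.0000 = 0.251

0.251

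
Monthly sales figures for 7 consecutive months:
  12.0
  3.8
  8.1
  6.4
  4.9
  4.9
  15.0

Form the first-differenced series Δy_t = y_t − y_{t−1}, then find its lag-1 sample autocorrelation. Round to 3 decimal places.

-0.213

First differences Δy: -8.2, 4.3, -1.7, -1.5, 0.0, 10.1
Mean of differences = 0.5000
Numerator Σ(Δy_t−Δȳ)(Δy_{t+1}−Δȳ) = -40.8200
Denominator Σ(Δy_t−Δȳ)² = 191.3800
r_1(Δy) = -40.8200 / 191.3800 = -0.213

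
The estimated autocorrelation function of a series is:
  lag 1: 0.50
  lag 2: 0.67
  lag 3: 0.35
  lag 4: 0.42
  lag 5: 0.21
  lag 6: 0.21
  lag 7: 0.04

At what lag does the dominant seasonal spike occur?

The largest autocorrelation is r_2 = 0.67; the remaining lags stay at or below 0.50.
The dominant spike at lag 2 indicates a seasonal period of 2.

2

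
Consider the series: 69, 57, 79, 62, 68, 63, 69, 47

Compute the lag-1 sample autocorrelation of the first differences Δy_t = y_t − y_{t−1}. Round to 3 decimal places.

First differences Δy: -12, 22, -17, 6, -5, 6, -22
Mean of differences = -3.1429
Numerator Σ(Δy_t−Δȳ)(Δy_{t+1}−Δȳ) = -904.1633
Denominator Σ(Δy_t−Δȳ)² = 1428.8571
r_1(Δy) = -904.1633 / 1428.8571 = -0.633

-0.633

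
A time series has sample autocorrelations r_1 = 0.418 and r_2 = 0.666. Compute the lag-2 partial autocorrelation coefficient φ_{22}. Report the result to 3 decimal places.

0.595

φ_{22} = (r_2 − r_1²) / (1 − r_1²)
r_1² = (0.418)² = 0.174724
Numerator = 0.666 − 0.1747 = 0.4913; denominator = 1 − 0.1747 = 0.8253
φ_{22} = 0.4913 / 0.8253 = 0.595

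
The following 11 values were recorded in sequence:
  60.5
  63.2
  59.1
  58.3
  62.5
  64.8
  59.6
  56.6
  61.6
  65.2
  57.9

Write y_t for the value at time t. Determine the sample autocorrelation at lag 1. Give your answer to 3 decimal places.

-0.129

Mean ȳ = (60.5 + 63.2 + 59.1 + 58.3 + 62.5 + 64.8 + 59.6 + 56.6 + 61.6 + 65.2 + 57.9)/11 = 60.8455
Numerator Σ_{t=1}^{10}(y_t−ȳ)(y_{t+1}−ȳ) = -10.5302
Denominator Σ(y_t−ȳ)² = 81.3473
r_1 = -10.5302 / 81.3473 = -0.129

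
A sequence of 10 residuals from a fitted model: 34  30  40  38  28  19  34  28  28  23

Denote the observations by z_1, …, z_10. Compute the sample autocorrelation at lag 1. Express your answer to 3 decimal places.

Mean z̄ = (34 + 30 + 40 + 38 + 28 + 19 + 34 + 28 + 28 + 23)/10 = 30.2000
Numerator Σ_{t=1}^{9}(z_t−z̄)(z_{t+1}−z̄) = 50.9600
Denominator Σ(z_t−z̄)² = 377.6000
r_1 = 50.9600 / 377.6000 = 0.135

0.135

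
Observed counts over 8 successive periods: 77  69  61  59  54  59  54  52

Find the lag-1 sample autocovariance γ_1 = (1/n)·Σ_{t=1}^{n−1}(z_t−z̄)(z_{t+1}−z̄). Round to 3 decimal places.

Mean z̄ = (77 + 69 + 61 + 59 + 54 + 59 + 54 + 52)/8 = 60.6250
Σ_{t=1}^{7}(z_t−z̄)(z_{t+1}−z̄) = 229.1094
γ_1 = 229.1094 / 8 = 28.639

28.639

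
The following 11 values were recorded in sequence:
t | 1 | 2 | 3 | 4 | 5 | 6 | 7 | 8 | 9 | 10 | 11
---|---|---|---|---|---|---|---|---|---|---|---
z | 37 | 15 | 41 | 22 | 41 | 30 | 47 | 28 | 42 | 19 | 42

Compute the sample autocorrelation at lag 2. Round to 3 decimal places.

0.620

Mean z̄ = (37 + 15 + 41 + 22 + 41 + 30 + 47 + 28 + 42 + 19 + 42)/11 = 33.0909
Numerator Σ_{t=1}^{9}(z_t−z̄)(z_{t+2}−z̄) = 729.1653
Denominator Σ(z_t−z̄)² = 1176.9091
r_2 = 729.1653 / 1176.9091 = 0.620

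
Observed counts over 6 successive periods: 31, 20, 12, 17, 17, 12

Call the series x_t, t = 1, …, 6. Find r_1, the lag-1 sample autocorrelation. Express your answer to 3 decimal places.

0.113

Mean x̄ = (31 + 20 + 12 + 17 + 17 + 12)/6 = 18.1667
Deviations from mean: 12.8333, 1.8333, -6.1667, -1.1667, -1.1667, -6.1667
Numerator Σ_{t=1}^{5}(x_t−x̄)(x_{t+1}−x̄) = 27.9722
Denominator Σ(x_t−x̄)² = 246.8333
r_1 = 27.9722 / 246.8333 = 0.113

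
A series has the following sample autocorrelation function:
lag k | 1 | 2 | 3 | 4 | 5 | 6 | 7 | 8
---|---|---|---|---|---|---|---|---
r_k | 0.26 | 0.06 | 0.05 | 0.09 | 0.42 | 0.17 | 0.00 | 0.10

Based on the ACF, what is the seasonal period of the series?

5

The largest autocorrelation is r_5 = 0.42; the remaining lags stay at or below 0.26. The elevated value at lag 1 (0.26), dropping to 0.06 at lag 2, reflects decaying short-term dependence rather than seasonality.
The dominant spike at lag 5 indicates a seasonal period of 5.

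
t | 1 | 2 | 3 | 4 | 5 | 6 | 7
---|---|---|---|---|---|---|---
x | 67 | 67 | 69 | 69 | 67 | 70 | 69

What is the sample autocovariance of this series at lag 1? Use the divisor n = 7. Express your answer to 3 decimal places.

-0.093

Mean x̄ = (67 + 67 + 69 + 69 + 67 + 70 + 69)/7 = 68.2857
Σ_{t=1}^{6}(x_t−x̄)(x_{t+1}−x̄) = -0.6531
γ_1 = -0.6531 / 7 = -0.093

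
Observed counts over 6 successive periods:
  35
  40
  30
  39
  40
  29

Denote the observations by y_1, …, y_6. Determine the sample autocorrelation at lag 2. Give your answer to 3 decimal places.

-0.231

Mean ȳ = (35 + 40 + 30 + 39 + 40 + 29)/6 = 35.5000
Deviations from mean: -0.5000, 4.5000, -5.5000, 3.5000, 4.5000, -6.5000
Σ(y_t−ȳ)(y_{t+2}−ȳ) = (2.7500) + (15.7500) + (-24.7500) + (-22.7500) = -29.0000
Denominator Σ(y_t−ȳ)² = 125.5000
r_2 = -29.0000 / 125.5000 = -0.231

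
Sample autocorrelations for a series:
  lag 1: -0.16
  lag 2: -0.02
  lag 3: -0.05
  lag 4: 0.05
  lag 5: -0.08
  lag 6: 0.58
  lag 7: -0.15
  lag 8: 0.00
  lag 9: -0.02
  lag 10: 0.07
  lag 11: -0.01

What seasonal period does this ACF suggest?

The largest autocorrelation is r_6 = 0.58; the remaining lags stay at or below 0.07.
The dominant spike at lag 6 indicates a seasonal period of 6.

6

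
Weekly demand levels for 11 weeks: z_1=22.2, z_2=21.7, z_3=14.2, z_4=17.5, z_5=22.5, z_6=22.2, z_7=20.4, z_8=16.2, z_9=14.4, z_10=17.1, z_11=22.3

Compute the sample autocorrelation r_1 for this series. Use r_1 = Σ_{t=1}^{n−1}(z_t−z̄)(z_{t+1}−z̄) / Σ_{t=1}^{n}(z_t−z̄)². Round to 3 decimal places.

Mean z̄ = (22.2 + 21.7 + 14.2 + 17.5 + 22.5 + 22.2 + 20.4 + 16.2 + 14.4 + 17.1 + 22.3)/11 = 19.1545
Numerator Σ_{t=1}^{10}(z_t−z̄)(z_{t+1}−z̄) = 25.4579
Denominator Σ(z_t−z̄)² = 110.5073
r_1 = 25.4579 / 110.5073 = 0.230

0.230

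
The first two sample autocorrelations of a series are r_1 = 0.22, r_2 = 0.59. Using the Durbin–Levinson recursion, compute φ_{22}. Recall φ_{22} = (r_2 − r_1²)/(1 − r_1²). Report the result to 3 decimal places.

φ_{22} = (r_2 − r_1²) / (1 − r_1²)
r_1² = (0.22)² = 0.0484
Numerator = 0.59 − 0.0484 = 0.5416; denominator = 1 − 0.0484 = 0.9516
φ_{22} = 0.5416 / 0.9516 = 0.569

0.569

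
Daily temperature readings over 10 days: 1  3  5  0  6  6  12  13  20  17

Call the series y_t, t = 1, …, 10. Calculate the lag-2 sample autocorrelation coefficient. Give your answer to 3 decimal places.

Mean ȳ = (1 + 3 + 5 + 0 + 6 + 6 + 12 + 13 + 20 + 17)/10 = 8.3000
Numerator Σ_{t=1}^{8}(y_t−ȳ)(y_{t+2}−ȳ) = 159.6200
Denominator Σ(y_t−ȳ)² = 420.1000
r_2 = 159.6200 / 420.1000 = 0.380

0.380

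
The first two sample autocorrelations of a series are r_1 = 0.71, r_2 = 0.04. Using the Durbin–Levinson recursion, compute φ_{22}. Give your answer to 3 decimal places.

-0.936

φ_{22} = (r_2 − r_1²) / (1 − r_1²)
r_1² = (0.71)² = 0.5041
Numerator = 0.04 − 0.5041 = -0.4641; denominator = 1 − 0.5041 = 0.4959
φ_{22} = -0.4641 / 0.4959 = -0.936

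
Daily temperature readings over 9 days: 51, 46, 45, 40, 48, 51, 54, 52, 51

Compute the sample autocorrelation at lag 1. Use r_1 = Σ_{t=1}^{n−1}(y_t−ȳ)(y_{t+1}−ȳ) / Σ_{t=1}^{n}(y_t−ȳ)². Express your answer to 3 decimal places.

Mean ȳ = (51 + 46 + 45 + 40 + 48 + 51 + 54 + 52 + 51)/9 = 48.6667
Numerator Σ_{t=1}^{8}(y_t−ȳ)(y_{t+1}−ȳ) = 77.5556
Denominator Σ(y_t−ȳ)² = 152.0000
r_1 = 77.5556 / 152.0000 = 0.510

0.510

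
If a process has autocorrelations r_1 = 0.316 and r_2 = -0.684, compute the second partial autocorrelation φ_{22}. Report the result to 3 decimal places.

φ_{22} = (r_2 − r_1²) / (1 − r_1²)
r_1² = (0.316)² = 0.099856
Numerator = -0.684 − 0.0999 = -0.7839; denominator = 1 − 0.0999 = 0.9001
φ_{22} = -0.7839 / 0.9001 = -0.871

-0.871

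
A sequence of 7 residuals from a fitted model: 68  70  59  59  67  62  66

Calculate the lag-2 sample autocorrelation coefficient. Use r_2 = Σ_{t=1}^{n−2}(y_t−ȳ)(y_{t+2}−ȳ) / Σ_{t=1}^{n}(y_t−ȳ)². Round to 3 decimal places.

Mean ȳ = (68 + 70 + 59 + 59 + 67 + 62 + 66)/7 = 64.4286
Deviations from mean: 3.5714, 5.5714, -5.4286, -5.4286, 2.5714, -2.4286, 1.5714
Σ(y_t−ȳ)(y_{t+2}−ȳ) = (-19.3878) + (-30.2449) + (-13.9592) + (13.1837) + (4.0408) = -46.3673
Denominator Σ(y_t−ȳ)² = 117.7143
r_2 = -46.3673 / 117.7143 = -0.394

-0.394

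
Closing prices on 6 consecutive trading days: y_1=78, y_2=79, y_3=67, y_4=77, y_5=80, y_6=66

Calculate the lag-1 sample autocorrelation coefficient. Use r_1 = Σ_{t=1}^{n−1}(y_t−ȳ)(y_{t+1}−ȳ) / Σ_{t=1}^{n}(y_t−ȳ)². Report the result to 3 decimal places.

-0.353

Mean ȳ = (78 + 79 + 67 + 77 + 80 + 66)/6 = 74.5000
Deviations from mean: 3.5000, 4.5000, -7.5000, 2.5000, 5.5000, -8.5000
Numerator Σ_{t=1}^{5}(y_t−ȳ)(y_{t+1}−ȳ) = -69.7500
Denominator Σ(y_t−ȳ)² = 197.5000
r_1 = -69.7500 / 197.5000 = -0.353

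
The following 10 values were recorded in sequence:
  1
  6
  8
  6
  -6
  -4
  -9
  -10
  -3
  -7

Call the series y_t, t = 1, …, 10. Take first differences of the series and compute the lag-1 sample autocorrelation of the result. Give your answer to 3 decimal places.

-0.162

First differences Δy: 5, 2, -2, -12, 2, -5, -1, 7, -4
Mean of differences = -0.8889
Numerator Σ(Δy_t−Δȳ)(Δy_{t+1}−Δȳ) = -42.7901
Denominator Σ(Δy_t−Δȳ)² = 264.8889
r_1(Δy) = -42.7901 / 264.8889 = -0.162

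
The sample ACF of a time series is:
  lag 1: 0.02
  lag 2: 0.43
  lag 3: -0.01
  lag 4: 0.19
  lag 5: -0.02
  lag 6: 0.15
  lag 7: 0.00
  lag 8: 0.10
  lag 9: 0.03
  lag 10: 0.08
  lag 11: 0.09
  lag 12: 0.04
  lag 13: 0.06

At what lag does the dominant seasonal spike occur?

2

The largest autocorrelation is r_2 = 0.43, with weaker echoes at lags 4 (0.19) and 6 (0.15); the remaining lags stay at or below 0.10.
The dominant spike at lag 2 indicates a seasonal period of 2.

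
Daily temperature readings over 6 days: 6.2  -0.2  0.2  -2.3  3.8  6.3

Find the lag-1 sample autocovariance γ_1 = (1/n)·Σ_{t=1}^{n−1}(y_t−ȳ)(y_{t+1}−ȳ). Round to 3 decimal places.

0.753

Mean ȳ = (6.2 − 0.2 + 0.2 − 2.3 + 3.8 + 6.3)/6 = 2.3333
Σ_{t=1}^{5}(y_t−ȳ)(y_{t+1}−ȳ) = 4.5156
γ_1 = 4.5156 / 6 = 0.753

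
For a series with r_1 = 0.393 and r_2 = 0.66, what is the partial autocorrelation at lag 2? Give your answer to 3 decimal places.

0.598

φ_{22} = (r_2 − r_1²) / (1 − r_1²)
r_1² = (0.393)² = 0.154449
Numerator = 0.66 − 0.1544 = 0.5056; denominator = 1 − 0.1544 = 0.8456
φ_{22} = 0.5056 / 0.8456 = 0.598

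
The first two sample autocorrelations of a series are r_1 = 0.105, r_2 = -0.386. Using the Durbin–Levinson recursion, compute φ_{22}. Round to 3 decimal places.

φ_{22} = (r_2 − r_1²) / (1 − r_1²)
r_1² = (0.105)² = 0.011025
Numerator = -0.386 − 0.0110 = -0.3970; denominator = 1 − 0.0110 = 0.9890
φ_{22} = -0.3970 / 0.9890 = -0.401

-0.401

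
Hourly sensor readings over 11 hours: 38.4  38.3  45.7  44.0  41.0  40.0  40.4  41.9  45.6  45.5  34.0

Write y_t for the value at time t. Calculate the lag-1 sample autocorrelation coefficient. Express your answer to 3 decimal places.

Mean ȳ = (38.4 + 38.3 + 45.7 + 44.0 + 41.0 + 40.0 + 40.4 + 41.9 + 45.6 + 45.5 + 34.0)/11 = 41.3455
Numerator Σ_{t=1}^{10}(y_t−ȳ)(y_{t+1}−ȳ) = -2.9184
Denominator Σ(y_t−ȳ)² = 136.4073
r_1 = -2.9184 / 136.4073 = -0.021

-0.021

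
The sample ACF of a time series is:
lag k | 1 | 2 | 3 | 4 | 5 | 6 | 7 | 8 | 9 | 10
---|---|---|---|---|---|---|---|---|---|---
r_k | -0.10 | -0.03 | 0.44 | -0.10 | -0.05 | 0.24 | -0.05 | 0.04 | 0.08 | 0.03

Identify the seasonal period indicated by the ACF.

3

The largest autocorrelation is r_3 = 0.44, with a weaker echo at lag 6 (0.24); the remaining lags stay at or below 0.08.
The dominant spike at lag 3 indicates a seasonal period of 3.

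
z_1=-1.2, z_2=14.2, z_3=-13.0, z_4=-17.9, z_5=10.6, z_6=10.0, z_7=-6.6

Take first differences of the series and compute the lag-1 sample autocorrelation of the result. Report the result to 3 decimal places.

First differences Δz: 15.4, -27.2, -4.9, 28.5, -0.6, -16.6
Mean of differences = -0.9000
Numerator Σ(Δz_t−Δz̄)(Δz_{t+1}−Δz̄) = -436.9800
Denominator Σ(Δz_t−Δz̄)² = 2084.3200
r_1(Δz) = -436.9800 / 2084.3200 = -0.210

-0.210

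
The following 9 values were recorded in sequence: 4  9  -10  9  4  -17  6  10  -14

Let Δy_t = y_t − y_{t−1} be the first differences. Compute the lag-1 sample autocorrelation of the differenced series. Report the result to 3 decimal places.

-0.408

First differences Δy: 5, -19, 19, -5, -21, 23, 4, -24
Mean of differences = -2.2500
Numerator Σ(Δy_t−Δȳ)(Δy_{t+1}−Δȳ) = -935.8125
Denominator Σ(Δy_t−Δȳ)² = 2293.5000
r_1(Δy) = -935.8125 / 2293.5000 = -0.408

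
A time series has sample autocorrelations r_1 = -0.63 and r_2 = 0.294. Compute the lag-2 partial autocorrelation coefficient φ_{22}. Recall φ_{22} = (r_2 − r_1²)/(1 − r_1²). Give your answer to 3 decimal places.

φ_{22} = (r_2 − r_1²) / (1 − r_1²)
r_1² = (-0.63)² = 0.3969
Numerator = 0.294 − 0.3969 = -0.1029; denominator = 1 − 0.3969 = 0.6031
φ_{22} = -0.1029 / 0.6031 = -0.171

-0.171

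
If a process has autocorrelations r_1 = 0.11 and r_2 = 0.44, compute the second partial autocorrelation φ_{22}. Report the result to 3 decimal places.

0.433

φ_{22} = (r_2 − r_1²) / (1 − r_1²)
r_1² = (0.11)² = 0.0121
Numerator = 0.44 − 0.0121 = 0.4279; denominator = 1 − 0.0121 = 0.9879
φ_{22} = 0.4279 / 0.9879 = 0.433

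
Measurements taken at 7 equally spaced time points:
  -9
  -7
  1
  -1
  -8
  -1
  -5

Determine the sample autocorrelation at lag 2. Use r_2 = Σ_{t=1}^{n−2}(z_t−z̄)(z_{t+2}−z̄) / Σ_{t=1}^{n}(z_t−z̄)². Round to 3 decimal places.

Mean z̄ = (-9 − 7 + 1 − 1 − 8 − 1 − 5)/7 = -4.2857
Deviations from mean: -4.7143, -2.7143, 5.2857, 3.2857, -3.7143, 3.2857, -0.7143
Σ(z_t−z̄)(z_{t+2}−z̄) = (-24.9184) + (-8.9184) + (-19.6327) + (10.7959) + (2.6531) = -40.0204
Denominator Σ(z_t−z̄)² = 93.4286
r_2 = -40.0204 / 93.4286 = -0.428

-0.428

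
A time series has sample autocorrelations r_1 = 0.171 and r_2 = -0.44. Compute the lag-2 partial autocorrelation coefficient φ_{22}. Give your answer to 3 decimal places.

φ_{22} = (r_2 − r_1²) / (1 − r_1²)
r_1² = (0.171)² = 0.029241
Numerator = -0.44 − 0.0292 = -0.4692; denominator = 1 − 0.0292 = 0.9708
φ_{22} = -0.4692 / 0.9708 = -0.483

-0.483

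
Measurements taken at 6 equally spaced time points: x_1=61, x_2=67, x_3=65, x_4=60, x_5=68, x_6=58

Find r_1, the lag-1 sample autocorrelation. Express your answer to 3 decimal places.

-0.572

Mean x̄ = (61 + 67 + 65 + 60 + 68 + 58)/6 = 63.1667
Deviations from mean: -2.1667, 3.8333, 1.8333, -3.1667, 4.8333, -5.1667
Σ(x_t−x̄)(x_{t+1}−x̄) = (-8.3056) + (7.0278) + (-5.8056) + (-15.3056) + (-24.9722) = -47.3611
Denominator Σ(x_t−x̄)² = 82.8333
r_1 = -47.3611 / 82.8333 = -0.572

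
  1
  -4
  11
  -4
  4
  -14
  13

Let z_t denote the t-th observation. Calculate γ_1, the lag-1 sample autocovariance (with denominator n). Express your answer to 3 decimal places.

-48.571

Mean z̄ = (1 − 4 + 11 − 4 + 4 − 14 + 13)/7 = 1.0000
Σ_{t=1}^{6}(z_t−z̄)(z_{t+1}−z̄) = -340.0000
γ_1 = -340.0000 / 7 = -48.571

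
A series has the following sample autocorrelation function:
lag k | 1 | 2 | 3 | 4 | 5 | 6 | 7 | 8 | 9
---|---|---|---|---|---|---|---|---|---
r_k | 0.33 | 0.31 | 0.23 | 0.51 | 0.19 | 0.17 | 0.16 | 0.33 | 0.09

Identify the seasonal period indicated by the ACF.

The largest autocorrelation is r_4 = 0.51; the remaining lags stay at or below 0.33. The elevated value at lag 1 (0.33), dropping to 0.31 at lag 2, reflects decaying short-term dependence rather than seasonality.
The dominant spike at lag 4 indicates a seasonal period of 4.

4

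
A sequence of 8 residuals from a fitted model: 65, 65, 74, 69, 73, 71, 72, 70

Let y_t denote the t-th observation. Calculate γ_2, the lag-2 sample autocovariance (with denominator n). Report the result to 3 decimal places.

Mean ȳ = (65 + 65 + 74 + 69 + 73 + 71 + 72 + 70)/8 = 69.8750
Deviations: -4.8750, -4.8750, 4.1250, -0.8750, 3.1250, 1.1250, 2.1250, 0.1250
Σ_{t=1}^{6}(y_t−ȳ)(y_{t+2}−ȳ) = 2.8438
γ_2 = 2.8438 / 8 = 0.355

0.355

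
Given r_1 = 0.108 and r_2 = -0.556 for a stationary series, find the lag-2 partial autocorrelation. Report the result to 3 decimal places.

-0.574

φ_{22} = (r_2 − r_1²) / (1 − r_1²)
r_1² = (0.108)² = 0.011664
Numerator = -0.556 − 0.0117 = -0.5677; denominator = 1 − 0.0117 = 0.9883
φ_{22} = -0.5677 / 0.9883 = -0.574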